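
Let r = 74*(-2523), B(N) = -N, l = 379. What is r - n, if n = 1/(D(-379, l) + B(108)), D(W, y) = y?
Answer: -50596243/271 ≈ -1.8670e+5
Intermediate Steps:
r = -186702
n = 1/271 (n = 1/(379 - 1*108) = 1/(379 - 108) = 1/271 ≈ 0.0036900)
r - n = -186702 - 1*1/271 = -186702 - 1/271 = -50596243/271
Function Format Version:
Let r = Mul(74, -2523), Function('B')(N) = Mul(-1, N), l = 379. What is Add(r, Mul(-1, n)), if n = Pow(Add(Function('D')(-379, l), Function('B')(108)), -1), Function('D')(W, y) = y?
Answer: Rational(-50596243, 271) ≈ -1.8670e+5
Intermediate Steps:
r = -186702
n = Rational(1, 271) (n = Pow(Add(379, Mul(-1, 108)), -1) = Pow(Add(379, -108), -1) = Pow(271, -1) = Rational(1, 271) ≈ 0.0036900)
Add(r, Mul(-1, n)) = Add(-186702, Mul(-1, Rational(1, 271))) = Add(-186702, Rational(-1, 271)) = Rational(-50596243, 271)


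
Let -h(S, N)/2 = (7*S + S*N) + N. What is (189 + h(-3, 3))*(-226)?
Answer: -54918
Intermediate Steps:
h(S, N) = -14*S - 2*N - 2*N*S (h(S, N) = -2*((7*S + S*N) + N) = -2*((7*S + N*S) + N) = -2*(N + 7*S + N*S) = -14*S - 2*N - 2*N*S)
(189 + h(-3, 3))*(-226) = (189 + (-14*(-3) - 2*3 - 2*3*(-3)))*(-226) = (189 + (42 - 6 + 18))*(-226) = (189 + 54)*(-226) = 243*(-226) = -54918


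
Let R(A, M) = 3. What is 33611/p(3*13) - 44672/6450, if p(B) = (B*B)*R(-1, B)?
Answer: 2158769/4905225 ≈ 0.44010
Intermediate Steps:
p(B) = 3*B² (p(B) = (B*B)*3 = B²*3 = 3*B²)
33611/p(3*13) - 44672/6450 = 33611/((3*(3*13)²)) - 44672/6450 = 33611/((3*39²)) - 44672*1/6450 = 33611/((3*1521)) - 22336/3225 = 33611/4563 - 22336/3225 = 2158769/4905225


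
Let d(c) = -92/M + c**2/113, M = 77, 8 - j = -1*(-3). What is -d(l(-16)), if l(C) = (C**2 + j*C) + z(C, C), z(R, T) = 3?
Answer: -2456761/8701 ≈ -282.35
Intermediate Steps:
j = 5 (j = 8 - (-1)*(-3) = 8 - 1*3 = 8 - 3 = 5)
l(C) = 3 + C**2 + 5*C (l(C) = (C**2 + 5*C) + 3 = 3 + C**2 + 5*C)
d(c) = -92/77 + c**2/113
-d(l(-16)) = -(-92/77 + (3 + (-16)**2 + 5*(-16))**2/113) = -(-92/77 + (3 + 256 - 80)**2/113) = -(-92/77 + (1/113)*179**2) = -(-92/77 + (1/113)*32041) = -(-92/77 + 32041/113) = -1*2456761/8701 = -2456761/8701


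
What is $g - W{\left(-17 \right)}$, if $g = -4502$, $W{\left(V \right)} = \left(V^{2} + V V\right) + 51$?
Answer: $-5131$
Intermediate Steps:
$W{\left(V \right)} = 51 + 2 V^{2}$ ($W{\left(V \right)} = \left(V^{2} + V^{2}\right) + 51 = 2 V^{2} + 51 = 51 + 2 V^{2}$)
$g - W{\left(-17 \right)} = -4502 - \left(51 + 2 \left(-17\right)^{2}\right) = -4502 - \left(51 + 2 \cdot 289\right) = -4502 - \left(51 + 578\right) = -4502 - 629 = -5131$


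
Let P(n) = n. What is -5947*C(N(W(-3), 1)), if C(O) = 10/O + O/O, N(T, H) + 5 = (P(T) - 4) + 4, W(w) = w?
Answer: 5947/4 ≈ 1486.8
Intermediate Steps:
N(T, H) = -5 + T (N(T, H) = -5 + ((T - 4) + 4) = -5 + ((-4 + T) + 4) = -5 + T)
C(O) = 1 + 10/O (C(O) = 10/O + 1 = 1 + 10/O)
-5947*C(N(W(-3), 1)) = -5947*(10 + (-5 - 3))/(-5 - 3) = -5947*(10 - 8)/(-8) = -(-5947)*2/8 = -5947*(-¼) = 5947/4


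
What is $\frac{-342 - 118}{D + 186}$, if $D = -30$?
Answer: $- \frac{115}{39} \approx -2.9487$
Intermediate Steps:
$\frac{-342 - 118}{D + 186} = \frac{-342 - 118}{-30 + 186} = - \frac{460}{156} = \left(-460\right) \frac{1}{156} = - \frac{115}{39}$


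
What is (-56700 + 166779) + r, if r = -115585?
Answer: -5506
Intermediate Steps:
(-56700 + 166779) + r = (-56700 + 166779) - 115585 = 110079 - 115585 = -5506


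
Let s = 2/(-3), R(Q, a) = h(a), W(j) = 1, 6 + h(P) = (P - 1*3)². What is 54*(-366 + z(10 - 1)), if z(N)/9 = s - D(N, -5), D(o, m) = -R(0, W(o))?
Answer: -21060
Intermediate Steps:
h(P) = -6 + (-3 + P)² (h(P) = -6 + (P - 1*3)² = -6 + (P - 3)² = -6 + (-3 + P)²)
R(Q, a) = -6 + (-3 + a)²
s = -⅔ (s = 2*(-⅓) = -⅔ ≈ -0.66667)
D(o, m) = 2 (D(o, m) = -(-6 + (-3 + 1)²) = -(-6 + (-2)²) = -(-6 + 4) = -1*(-2) = 2)
z(N) = -24 (z(N) = 9*(-⅔ - 1*2) = 9*(-⅔ - 2) = 9*(-8/3) = -24)
54*(-366 + z(10 - 1)) = 54*(-366 - 24) = 54*(-390) = -21060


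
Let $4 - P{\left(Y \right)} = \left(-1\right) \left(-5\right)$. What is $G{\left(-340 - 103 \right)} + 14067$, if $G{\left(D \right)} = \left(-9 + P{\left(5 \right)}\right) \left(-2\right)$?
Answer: $14087$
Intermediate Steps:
$P{\left(Y \right)} = -1$ ($P{\left(Y \right)} = 4 - \left(-1\right) \left(-5\right) = 4 - 5 = -1$)
$G{\left(D \right)} = 20$ ($G{\left(D \right)} = \left(-9 - 1\right) \left(-2\right) = \left(-10\right) \left(-2\right) = 20$)
$G{\left(-340 - 103 \right)} + 14067 = 20 + 14067 = 14087$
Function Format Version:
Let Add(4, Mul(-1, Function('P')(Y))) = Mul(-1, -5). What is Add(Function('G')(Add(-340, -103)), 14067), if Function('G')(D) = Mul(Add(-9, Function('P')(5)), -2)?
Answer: 14087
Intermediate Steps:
Function('P')(Y) = -1 (Function('P')(Y) = Add(4, Mul(-1, Mul(-1, -5))) = Add(4, Mul(-1, 5)) = Add(4, -5) = -1)
Function('G')(D) = 20 (Function('G')(D) = Mul(Add(-9, -1), -2) = Mul(-10, -2) = 20)
Add(Function('G')(Add(-340, -103)), 14067) = Add(20, 14067) = 14087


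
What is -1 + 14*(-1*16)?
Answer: -225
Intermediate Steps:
-1 + 14*(-1*16) = -1 + 14*(-16) = -1 - 224 = -225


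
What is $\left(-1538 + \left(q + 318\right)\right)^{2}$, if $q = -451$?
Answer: $2792241$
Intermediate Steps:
$\left(-1538 + \left(q + 318\right)\right)^{2} = \left(-1538 + \left(-451 + 318\right)\right)^{2} = \left(-1538 - 133\right)^{2} = \left(-1671\right)^{2} = 2792241$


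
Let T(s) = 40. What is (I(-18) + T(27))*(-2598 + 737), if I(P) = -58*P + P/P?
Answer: -2019185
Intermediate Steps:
I(P) = 1 - 58*P (I(P) = -58*P + 1 = 1 - 58*P)
(I(-18) + T(27))*(-2598 + 737) = ((1 - 58*(-18)) + 40)*(-2598 + 737) = ((1 + 1044) + 40)*(-1861) = (1045 + 40)*(-1861) = 1085*(-1861) = -2019185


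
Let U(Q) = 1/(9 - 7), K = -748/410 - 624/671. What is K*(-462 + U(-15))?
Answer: 174850351/137555 ≈ 1271.1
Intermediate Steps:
K = -378874/137555 (K = -748*1/410 - 624*1/671 = -374/205 - 624/671 = -378874/137555 ≈ -2.7543)
U(Q) = ½ (U(Q) = 1/2 = ½)
K*(-462 + U(-15)) = -378874*(-462 + ½)/137555 = -378874/137555*(-923/2) = 174850351/137555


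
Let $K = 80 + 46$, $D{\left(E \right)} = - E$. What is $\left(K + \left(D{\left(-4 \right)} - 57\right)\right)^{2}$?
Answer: $5329$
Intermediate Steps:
$K = 126$
$\left(K + \left(D{\left(-4 \right)} - 57\right)\right)^{2} = \left(126 - 53\right)^{2} = 73^{2} = 5329$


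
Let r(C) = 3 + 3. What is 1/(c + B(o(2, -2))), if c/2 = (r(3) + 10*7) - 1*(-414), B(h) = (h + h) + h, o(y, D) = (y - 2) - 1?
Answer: 1/977 ≈ 0.0010235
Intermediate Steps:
o(y, D) = -3 + y (o(y, D) = (-2 + y) - 1 = -3 + y)
r(C) = 6
B(h) = 3*h (B(h) = 2*h + h = 3*h)
c = 980 (c = 2*((6 + 10*7) - 1*(-414)) = 2*((6 + 70) + 414) = 2*(76 + 414) = 2*490 = 980)
1/(c + B(o(2, -2))) = 1/(980 + 3*(-3 + 2)) = 1/(980 + 3*(-1)) = 1/(980 - 3) = 1/977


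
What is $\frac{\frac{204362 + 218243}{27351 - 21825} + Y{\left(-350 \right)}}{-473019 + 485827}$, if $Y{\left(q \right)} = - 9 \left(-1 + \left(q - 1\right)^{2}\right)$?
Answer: $- \frac{6126806195}{70777008} \approx -86.565$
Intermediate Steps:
$Y{\left(q \right)} = 9 - 9 \left(-1 + q\right)^{2}$ ($Y{\left(q \right)} = - 9 \left(-1 + \left(-1 + q\right)^{2}\right) = 9 - 9 \left(-1 + q\right)^{2}$)
$\frac{\frac{204362 + 218243}{27351 - 21825} + Y{\left(-350 \right)}}{-473019 + 485827} = \frac{\frac{204362 + 218243}{27351 - 21825} + 9 \left(-350\right) \left(2 - -350\right)}{-473019 + 485827} = \frac{\frac{422605}{5526} + 9 \left(-350\right) \left(2 + 350\right)}{12808} = \left(422605 \cdot \frac{1}{5526} + 9 \left(-350\right) 352\right) \frac{1}{12808} = \left(\frac{422605}{5526} - 1108800\right) \frac{1}{12808} = \left(- \frac{6126806195}{5526}\right) \frac{1}{12808} = - \frac{6126806195}{70777008}$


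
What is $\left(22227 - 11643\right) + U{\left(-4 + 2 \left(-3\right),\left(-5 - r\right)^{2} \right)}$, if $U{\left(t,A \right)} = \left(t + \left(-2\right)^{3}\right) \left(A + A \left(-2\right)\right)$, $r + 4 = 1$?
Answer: $10656$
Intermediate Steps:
$r = -3$ ($r = -4 + 1 = -3$)
$U{\left(t,A \right)} = - A \left(-8 + t\right)$ ($U{\left(t,A \right)} = \left(t - 8\right) \left(A - 2 A\right) = \left(-8 + t\right) \left(- A\right) = - A \left(-8 + t\right)$)
$\left(22227 - 11643\right) + U{\left(-4 + 2 \left(-3\right),\left(-5 - r\right)^{2} \right)} = \left(22227 - 11643\right) + \left(-5 - -3\right)^{2} \left(8 - \left(-4 + 2 \left(-3\right)\right)\right) = 10584 + \left(-5 + 3\right)^{2} \left(8 - \left(-4 - 6\right)\right) = 10584 + \left(-2\right)^{2} \left(8 - -10\right) = 10584 + 4 \left(8 + 10\right) = 10584 + 4 \cdot 18 = 10584 + 72 = 10656$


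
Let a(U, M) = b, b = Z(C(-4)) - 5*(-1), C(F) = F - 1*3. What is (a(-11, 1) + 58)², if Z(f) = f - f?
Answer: 3969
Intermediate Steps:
C(F) = -3 + F (C(F) = F - 3 = -3 + F)
Z(f) = 0
b = 5 (b = 0 - 5*(-1) = 0 - 1*(-5) = 0 + 5 = 5)
a(U, M) = 5
(a(-11, 1) + 58)² = (5 + 58)² = 63² = 3969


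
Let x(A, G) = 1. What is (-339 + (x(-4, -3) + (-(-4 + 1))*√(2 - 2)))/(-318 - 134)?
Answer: 169/226 ≈ 0.74779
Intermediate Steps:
(-339 + (x(-4, -3) + (-(-4 + 1))*√(2 - 2)))/(-318 - 134) = (-339 + (1 + (-(-4 + 1))*√(2 - 2)))/(-318 - 134) = (-339 + (1 + (-1*(-3))*√0))/(-452) = (-339 + (1 + 3*0))*(-1/452) = (-339 + (1 + 0))*(-1/452) = (-339 + 1)*(-1/452) = -338*(-1/452) = 169/226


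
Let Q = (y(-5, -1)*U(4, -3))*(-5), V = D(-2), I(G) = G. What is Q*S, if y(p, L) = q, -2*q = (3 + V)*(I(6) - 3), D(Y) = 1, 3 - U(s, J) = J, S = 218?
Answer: 39240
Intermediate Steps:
U(s, J) = 3 - J
V = 1
q = -6 (q = -(3 + 1)*(6 - 3)/2 = -2*3 = -½*12 = -6)
y(p, L) = -6
Q = 180 (Q = -6*(3 - 1*(-3))*(-5) = -6*(3 + 3)*(-5) = -6*6*(-5) = -36*(-5) = 180)
Q*S = 180*218 = 39240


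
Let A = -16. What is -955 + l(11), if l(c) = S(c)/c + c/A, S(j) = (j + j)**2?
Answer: -14587/16 ≈ -911.69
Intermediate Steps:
S(j) = 4*j**2 (S(j) = (2*j)**2 = 4*j**2)
l(c) = 63*c/16 (l(c) = (4*c**2)/c + c/(-16) = 4*c + c*(-1/16) = 4*c - c/16 = 63*c/16)
-955 + l(11) = -955 + (63/16)*11 = -955 + 693/16 = -14587/16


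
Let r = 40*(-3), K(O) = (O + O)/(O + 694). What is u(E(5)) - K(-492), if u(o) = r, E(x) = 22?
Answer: -11628/101 ≈ -115.13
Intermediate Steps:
K(O) = 2*O/(694 + O) (K(O) = (2*O)/(694 + O) = 2*O/(694 + O))
r = -120
u(o) = -120
u(E(5)) - K(-492) = -120 - 2*(-492)/(694 - 492) = -120 - 2*(-492)/202 = -120 - 1*(-492/101) = -120 + 492/101 = -11628/101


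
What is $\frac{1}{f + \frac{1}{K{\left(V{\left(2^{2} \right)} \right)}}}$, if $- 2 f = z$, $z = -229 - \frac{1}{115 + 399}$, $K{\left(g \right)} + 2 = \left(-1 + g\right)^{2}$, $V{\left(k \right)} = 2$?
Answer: $\frac{1028}{116679} \approx 0.0088105$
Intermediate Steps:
$K{\left(g \right)} = -2 + \left(-1 + g\right)^{2}$
$z = - \frac{117707}{514}$ ($z = -229 - \frac{1}{514} = - \frac{117707}{514} \approx -229.0$)
$f = \frac{117707}{1028}$ ($f = \left(- \frac{1}{2}\right) \left(- \frac{117707}{514}\right) = \frac{117707}{1028} \approx 114.5$)
$\frac{1}{f + \frac{1}{K{\left(V{\left(2^{2} \right)} \right)}}} = \frac{1}{\frac{117707}{1028} + \frac{1}{-2 + \left(-1 + 2\right)^{2}}} = \frac{1}{\frac{117707}{1028} + \frac{1}{-2 + 1^{2}}} = \frac{1}{\frac{117707}{1028} + \frac{1}{-2 + 1}} = \frac{1}{\frac{117707}{1028} + \frac{1}{-1}} = \frac{1}{\frac{117707}{1028} - 1} = \frac{1}{\frac{116679}{1028}} = \frac{1028}{116679}$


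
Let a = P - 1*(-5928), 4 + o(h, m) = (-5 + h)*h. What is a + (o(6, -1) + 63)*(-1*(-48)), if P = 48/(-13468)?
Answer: 30464604/3367 ≈ 9048.0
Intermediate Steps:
o(h, m) = -4 + h*(-5 + h) (o(h, m) = -4 + (-5 + h)*h = -4 + h*(-5 + h))
P = -12/3367 (P = 48*(-1/13468) = -12/3367 ≈ -0.0035640)
a = 19959564/3367 (a = -12/3367 - 1*(-5928) = -12/3367 + 5928 = 19959564/3367 ≈ 5928.0)
a + (o(6, -1) + 63)*(-1*(-48)) = 19959564/3367 + ((-4 + 6² - 5*6) + 63)*(-1*(-48)) = 19959564/3367 + ((-4 + 36 - 30) + 63)*48 = 19959564/3367 + (2 + 63)*48 = 19959564/3367 + 65*48 = 19959564/3367 + 3120 = 30464604/3367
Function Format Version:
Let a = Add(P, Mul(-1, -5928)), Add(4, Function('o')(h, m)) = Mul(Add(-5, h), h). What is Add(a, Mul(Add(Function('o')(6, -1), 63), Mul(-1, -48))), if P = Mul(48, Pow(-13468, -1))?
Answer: Rational(30464604, 3367) ≈ 9048.0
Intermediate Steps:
Function('o')(h, m) = Add(-4, Mul(h, Add(-5, h))) (Function('o')(h, m) = Add(-4, Mul(Add(-5, h), h)) = Add(-4, Mul(h, Add(-5, h))))
P = Rational(-12, 3367) (P = Mul(48, Rational(-1, 13468)) = Rational(-12, 3367) ≈ -0.0035640)
a = Rational(19959564, 3367) (a = Add(Rational(-12, 3367), Mul(-1, -5928)) = Add(Rational(-12, 3367), 5928) = Rational(19959564, 3367) ≈ 5928.0)
Add(a, Mul(Add(Function('o')(6, -1), 63), Mul(-1, -48))) = Add(Rational(19959564, 3367), Mul(Add(Add(-4, Pow(6, 2), Mul(-5, 6)), 63), Mul(-1, -48))) = Add(Rational(19959564, 3367), Mul(Add(Add(-4, 36, -30), 63), 48)) = Add(Rational(19959564, 3367), Mul(Add(2, 63), 48)) = Add(Rational(19959564, 3367), Mul(65, 48)) = Add(Rational(19959564, 3367), 3120) = Rational(30464604, 3367)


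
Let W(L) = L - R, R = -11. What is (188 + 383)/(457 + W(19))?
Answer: 571/487 ≈ 1.1725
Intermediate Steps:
W(L) = 11 + L (W(L) = L - 1*(-11) = L + 11 = 11 + L)
(188 + 383)/(457 + W(19)) = (188 + 383)/(457 + (11 + 19)) = 571/(457 + 30) = 571/487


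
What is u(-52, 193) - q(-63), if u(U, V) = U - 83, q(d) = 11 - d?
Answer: -209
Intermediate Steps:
u(U, V) = -83 + U
u(-52, 193) - q(-63) = (-83 - 52) - (11 - 1*(-63)) = -135 - (11 + 63) = -135 - 1*74 = -135 - 74 = -209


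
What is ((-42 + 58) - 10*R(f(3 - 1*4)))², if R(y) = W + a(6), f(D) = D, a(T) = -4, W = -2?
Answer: 5776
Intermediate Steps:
R(y) = -6 (R(y) = -2 - 4 = -6)
((-42 + 58) - 10*R(f(3 - 1*4)))² = ((-42 + 58) - 10*(-6))² = (16 + 60)² = 76² = 5776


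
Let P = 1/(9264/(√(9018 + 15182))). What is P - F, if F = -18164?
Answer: 18164 + 55*√2/4632 ≈ 18164.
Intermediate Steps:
P = 55*√2/4632 (P = 1/(9264/(√24200)) = 1/(9264/((110*√2))) = 1/(9264*(√2/220)) = 1/(2316*√2/55) = 55*√2/4632 ≈ 0.016792)
P - F = 55*√2/4632 - 1*(-18164) = 55*√2/4632 + 18164 = 18164 + 55*√2/4632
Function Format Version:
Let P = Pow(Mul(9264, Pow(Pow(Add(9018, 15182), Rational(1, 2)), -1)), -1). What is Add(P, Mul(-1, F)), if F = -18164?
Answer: Add(18164, Mul(Rational(55, 4632), Pow(2, Rational(1, 2)))) ≈ 18164.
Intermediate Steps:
P = Mul(Rational(55, 4632), Pow(2, Rational(1, 2))) (P = Pow(Mul(9264, Pow(Pow(24200, Rational(1, 2)), -1)), -1) = Pow(Mul(9264, Pow(Mul(110, Pow(2, Rational(1, 2))), -1)), -1) = Pow(Mul(9264, Mul(Rational(1, 220), Pow(2, Rational(1, 2)))), -1) = Pow(Mul(Rational(2316, 55), Pow(2, Rational(1, 2))), -1) = Mul(Rational(55, 4632), Pow(2, Rational(1, 2))) ≈ 0.016792)
Add(P, Mul(-1, F)) = Add(Mul(Rational(55, 4632), Pow(2, Rational(1, 2))), Mul(-1, -18164)) = Add(Mul(Rational(55, 4632), Pow(2, Rational(1, 2))), 18164) = Add(18164, Mul(Rational(55, 4632), Pow(2, Rational(1, 2))))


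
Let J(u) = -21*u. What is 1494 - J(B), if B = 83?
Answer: 3237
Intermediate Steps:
1494 - J(B) = 1494 - (-21)*83 = 1494 - 1*(-1743) = 1494 + 1743 = 3237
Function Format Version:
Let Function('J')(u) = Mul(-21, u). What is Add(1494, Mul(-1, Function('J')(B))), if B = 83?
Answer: 3237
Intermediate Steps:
Add(1494, Mul(-1, Function('J')(B))) = Add(1494, Mul(-1, Mul(-21, 83))) = Add(1494, Mul(-1, -1743)) = Add(1494, 1743) = 3237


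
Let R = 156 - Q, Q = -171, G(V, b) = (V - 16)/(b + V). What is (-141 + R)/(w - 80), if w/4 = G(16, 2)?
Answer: -93/40 ≈ -2.3250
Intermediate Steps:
G(V, b) = (-16 + V)/(V + b)
w = 0 (w = 4*((-16 + 16)/(16 + 2)) = 4*(0/18) = 4*((1/18)*0) = 4*0 = 0)
R = 327 (R = 156 - 1*(-171) = 156 + 171 = 327)
(-141 + R)/(w - 80) = (-141 + 327)/(0 - 80) = 186/(-80) = 186*(-1/80) = -93/40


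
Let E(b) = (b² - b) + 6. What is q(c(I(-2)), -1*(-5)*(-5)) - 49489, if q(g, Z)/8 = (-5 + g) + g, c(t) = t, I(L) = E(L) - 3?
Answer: -49385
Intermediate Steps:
E(b) = 6 + b² - b
I(L) = 3 + L² - L (I(L) = (6 + L² - L) - 3 = 3 + L² - L)
q(g, Z) = -40 + 16*g (q(g, Z) = 8*((-5 + g) + g) = 8*(-5 + 2*g) = -40 + 16*g)
q(c(I(-2)), -1*(-5)*(-5)) - 49489 = (-40 + 16*(3 + (-2)² - 1*(-2))) - 49489 = (-40 + 16*(3 + 4 + 2)) - 49489 = (-40 + 16*9) - 49489 = (-40 + 144) - 49489 = 104 - 49489 = -49385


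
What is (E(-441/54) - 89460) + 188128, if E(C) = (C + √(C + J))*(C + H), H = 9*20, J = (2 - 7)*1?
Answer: 3501529/36 + 1031*I*√474/36 ≈ 97265.0 + 623.51*I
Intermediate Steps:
J = -5 (J = -5*1 = -5)
H = 180
E(C) = (180 + C)*(C + √(-5 + C)) (E(C) = (C + √(C - 5))*(C + 180) = (C + √(-5 + C))*(180 + C) = (180 + C)*(C + √(-5 + C)))
(E(-441/54) - 89460) + 188128 = (((-441/54)² + 180*(-441/54) + 180*√(-5 - 441/54) + (-441/54)*√(-5 - 441/54)) - 89460) + 188128 = (((-441*1/54)² + 180*(-441*1/54) + 180*√(-5 - 441*1/54) + (-441*1/54)*√(-5 - 441*1/54)) - 89460) + 188128 = (((-49/6)² + 180*(-49/6) + 180*√(-5 - 49/6) - 49*√(-5 - 49/6)/6) - 89460) + 188128 = ((2401/36 - 1470 + 180*√(-79/6) - 49*I*√474/36) - 89460) + 188128 = ((2401/36 - 1470 + 180*(I*√474/6) - 49*I*√474/36) - 89460) + 188128 = ((2401/36 - 1470 + 30*I*√474 - 49*I*√474/36) - 89460) + 188128 = ((-50519/36 + 1031*I*√474/36) - 89460) + 188128 = (-3271079/36 + 1031*I*√474/36) + 188128 = 3501529/36 + 1031*I*√474/36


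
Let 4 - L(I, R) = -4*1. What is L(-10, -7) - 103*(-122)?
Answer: 12574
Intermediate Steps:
L(I, R) = 8 (L(I, R) = 4 - (-4) = 4 - 1*(-4) = 4 + 4 = 8)
L(-10, -7) - 103*(-122) = 8 - 103*(-122) = 8 + 12566 = 12574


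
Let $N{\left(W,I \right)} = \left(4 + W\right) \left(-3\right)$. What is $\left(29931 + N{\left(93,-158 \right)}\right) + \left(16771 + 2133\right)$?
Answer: $48544$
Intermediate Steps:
$N{\left(W,I \right)} = -12 - 3 W$
$\left(29931 + N{\left(93,-158 \right)}\right) + \left(16771 + 2133\right) = \left(29931 - 291\right) + \left(16771 + 2133\right) = \left(29931 - 291\right) + 18904 = 29640 + 18904 = 48544$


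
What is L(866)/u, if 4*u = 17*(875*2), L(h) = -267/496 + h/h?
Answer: 229/3689000 ≈ 6.2076e-5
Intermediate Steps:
L(h) = 229/496 (L(h) = -267*1/496 + 1 = -267/496 + 1 = 229/496)
u = 14875/2 (u = (17*(875*2))/4 = (17*1750)/4 = (¼)*29750 = 14875/2 ≈ 7437.5)
L(866)/u = 229/(496*(14875/2)) = (229/496)*(2/14875) = 229/3689000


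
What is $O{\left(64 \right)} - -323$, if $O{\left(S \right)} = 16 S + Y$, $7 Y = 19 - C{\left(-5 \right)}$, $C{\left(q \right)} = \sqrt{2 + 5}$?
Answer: $\frac{9448}{7} - \frac{\sqrt{7}}{7} \approx 1349.3$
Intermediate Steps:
$C{\left(q \right)} = \sqrt{7}$
$Y = \frac{19}{7} - \frac{\sqrt{7}}{7}$ ($Y = \frac{19 - \sqrt{7}}{7} = \frac{19}{7} - \frac{\sqrt{7}}{7} \approx 2.3363$)
$O{\left(S \right)} = \frac{19}{7} + 16 S - \frac{\sqrt{7}}{7}$ ($O{\left(S \right)} = 16 S + \left(\frac{19}{7} - \frac{\sqrt{7}}{7}\right) = \frac{19}{7} + 16 S - \frac{\sqrt{7}}{7}$)
$O{\left(64 \right)} - -323 = \left(\frac{19}{7} + 16 \cdot 64 - \frac{\sqrt{7}}{7}\right) - -323 = \left(\frac{19}{7} + 1024 - \frac{\sqrt{7}}{7}\right) + 323 = \left(\frac{7187}{7} - \frac{\sqrt{7}}{7}\right) + 323 = \frac{9448}{7} - \frac{\sqrt{7}}{7}$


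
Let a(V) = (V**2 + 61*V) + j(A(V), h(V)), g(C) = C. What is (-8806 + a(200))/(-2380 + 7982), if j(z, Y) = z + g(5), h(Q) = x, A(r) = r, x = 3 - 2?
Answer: 43599/5602 ≈ 7.7828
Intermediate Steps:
x = 1
h(Q) = 1
j(z, Y) = 5 + z (j(z, Y) = z + 5 = 5 + z)
a(V) = 5 + V**2 + 62*V (a(V) = (V**2 + 61*V) + (5 + V) = 5 + V**2 + 62*V)
(-8806 + a(200))/(-2380 + 7982) = (-8806 + (5 + 200**2 + 62*200))/(-2380 + 7982) = (-8806 + (5 + 40000 + 12400))/5602 = (-8806 + 52405)*(1/5602) = 43599*(1/5602) = 43599/5602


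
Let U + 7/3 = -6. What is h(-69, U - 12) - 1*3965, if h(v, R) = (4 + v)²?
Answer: 260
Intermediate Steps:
U = -25/3 (U = -7/3 - 6 = -25/3 ≈ -8.3333)
h(-69, U - 12) - 1*3965 = (4 - 69)² - 1*3965 = (-65)² - 3965 = 4225 - 3965 = 260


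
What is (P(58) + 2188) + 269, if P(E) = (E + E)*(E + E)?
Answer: 15913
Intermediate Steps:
P(E) = 4*E**2 (P(E) = (2*E)*(2*E) = 4*E**2)
(P(58) + 2188) + 269 = (4*58**2 + 2188) + 269 = (4*3364 + 2188) + 269 = (13456 + 2188) + 269 = 15644 + 269 = 15913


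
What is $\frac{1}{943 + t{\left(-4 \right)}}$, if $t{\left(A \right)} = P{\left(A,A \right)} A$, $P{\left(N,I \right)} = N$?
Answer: $\frac{1}{959} \approx 0.0010428$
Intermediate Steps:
$t{\left(A \right)} = A^{2}$ ($t{\left(A \right)} = A A = A^{2}$)
$\frac{1}{943 + t{\left(-4 \right)}} = \frac{1}{943 + \left(-4\right)^{2}} = \frac{1}{943 + 16} = \frac{1}{959}$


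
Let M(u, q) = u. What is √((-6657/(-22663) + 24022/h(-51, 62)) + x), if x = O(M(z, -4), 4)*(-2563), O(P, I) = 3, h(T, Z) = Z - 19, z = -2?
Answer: 4*I*√423198979730861/974509 ≈ 84.44*I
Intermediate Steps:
h(T, Z) = -19 + Z
x = -7689 (x = 3*(-2563) = -7689)
√((-6657/(-22663) + 24022/h(-51, 62)) + x) = √((-6657/(-22663) + 24022/(-19 + 62)) - 7689) = √((-6657*(-1/22663) + 24022/43) - 7689) = √((6657/22663 + 24022*(1/43)) - 7689) = √((6657/22663 + 24022/43) - 7689) = √(544696837/974509 - 7689) = √(-6948302864/974509) = 4*I*√423198979730861/974509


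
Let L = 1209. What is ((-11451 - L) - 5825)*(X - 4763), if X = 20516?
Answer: -291194205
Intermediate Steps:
((-11451 - L) - 5825)*(X - 4763) = ((-11451 - 1*1209) - 5825)*(20516 - 4763) = ((-11451 - 1209) - 5825)*15753 = (-12660 - 5825)*15753 = -18485*15753 = -291194205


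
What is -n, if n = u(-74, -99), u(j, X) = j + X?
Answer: 173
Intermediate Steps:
u(j, X) = X + j
n = -173 (n = -99 - 74 = -173)
-n = -1*(-173) = 173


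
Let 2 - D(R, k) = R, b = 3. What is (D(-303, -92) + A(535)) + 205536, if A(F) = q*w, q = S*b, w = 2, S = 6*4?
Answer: 205985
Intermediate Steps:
S = 24
D(R, k) = 2 - R
q = 72 (q = 24*3 = 72)
A(F) = 144 (A(F) = 72*2 = 144)
(D(-303, -92) + A(535)) + 205536 = ((2 - 1*(-303)) + 144) + 205536 = ((2 + 303) + 144) + 205536 = (305 + 144) + 205536 = 449 + 205536 = 205985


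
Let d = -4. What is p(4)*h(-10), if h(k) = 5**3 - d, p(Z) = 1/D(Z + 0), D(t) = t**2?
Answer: 129/16 ≈ 8.0625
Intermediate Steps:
p(Z) = Z**(-2) (p(Z) = 1/((Z + 0)**2) = 1/(Z**2) = Z**(-2))
h(k) = 129 (h(k) = 5**3 - 1*(-4) = 125 + 4 = 129)
p(4)*h(-10) = 129/4**2 = (1/16)*129 = 129/16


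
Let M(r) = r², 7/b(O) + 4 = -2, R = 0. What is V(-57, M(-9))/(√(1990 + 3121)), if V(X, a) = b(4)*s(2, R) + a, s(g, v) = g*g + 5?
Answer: 141*√5111/10222 ≈ 0.98613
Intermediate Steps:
b(O) = -7/6 (b(O) = 7/(-4 - 2) = 7/(-6) = 7*(-⅙) = -7/6)
s(g, v) = 5 + g² (s(g, v) = g² + 5 = 5 + g²)
V(X, a) = -21/2 + a (V(X, a) = -7*(5 + 2²)/6 + a = -7*(5 + 4)/6 + a = -7/6*9 + a = -21/2 + a)
V(-57, M(-9))/(√(1990 + 3121)) = (-21/2 + (-9)²)/(√(1990 + 3121)) = (-21/2 + 81)/(√5111) = 141*(√5111/5111)/2 = 141*√5111/10222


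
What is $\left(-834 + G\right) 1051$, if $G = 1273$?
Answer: $461389$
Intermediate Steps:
$\left(-834 + G\right) 1051 = \left(-834 + 1273\right) 1051 = 439 \cdot 1051 = 461389$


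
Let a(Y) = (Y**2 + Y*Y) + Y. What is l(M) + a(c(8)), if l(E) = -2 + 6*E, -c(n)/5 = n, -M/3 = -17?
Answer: 3464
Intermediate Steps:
M = 51 (M = -3*(-17) = 51)
c(n) = -5*n
a(Y) = Y + 2*Y**2 (a(Y) = (Y**2 + Y**2) + Y = 2*Y**2 + Y = Y + 2*Y**2)
l(M) + a(c(8)) = (-2 + 6*51) + (-5*8)*(1 + 2*(-5*8)) = (-2 + 306) - 40*(1 + 2*(-40)) = 304 - 40*(1 - 80) = 304 - 40*(-79) = 304 + 3160 = 3464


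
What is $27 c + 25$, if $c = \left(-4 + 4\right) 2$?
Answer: $25$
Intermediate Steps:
$c = 0$ ($c = 0 \cdot 2 = 0$)
$27 c + 25 = 27 \cdot 0 + 25 = 0 + 25 = 25$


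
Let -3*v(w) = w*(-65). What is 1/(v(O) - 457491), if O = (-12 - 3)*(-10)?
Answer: -1/454241 ≈ -2.2015e-6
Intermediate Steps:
O = 150 (O = -15*(-10) = 150)
v(w) = 65*w/3 (v(w) = -w*(-65)/3 = -(-65)*w/3 = 65*w/3)
1/(v(O) - 457491) = 1/((65/3)*150 - 457491) = 1/(3250 - 457491) = 1/(-454241) = -1/454241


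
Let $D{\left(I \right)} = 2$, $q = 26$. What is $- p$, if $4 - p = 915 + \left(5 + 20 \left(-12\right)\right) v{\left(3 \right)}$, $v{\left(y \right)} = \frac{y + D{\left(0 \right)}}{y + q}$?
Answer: $\frac{25244}{29} \approx 870.48$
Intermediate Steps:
$v{\left(y \right)} = \frac{2 + y}{26 + y}$ ($v{\left(y \right)} = \frac{y + 2}{y + 26} = \frac{2 + y}{26 + y}$)
$p = - \frac{25244}{29}$ ($p = 4 - \left(915 + \left(5 + 20 \left(-12\right)\right) \frac{2 + 3}{26 + 3}\right) = 4 - \left(915 + \left(5 - 240\right) \frac{1}{29} \cdot 5\right) = 4 - \left(915 - 235 \cdot \frac{1}{29} \cdot 5\right) = 4 - \left(915 - \frac{1175}{29}\right) = 4 - \frac{25360}{29} = - \frac{25244}{29} \approx -870.48$)
$- p = \left(-1\right) \left(- \frac{25244}{29}\right) = \frac{25244}{29}$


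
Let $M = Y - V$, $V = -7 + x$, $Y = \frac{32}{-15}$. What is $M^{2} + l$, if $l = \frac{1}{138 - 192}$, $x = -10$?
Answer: $\frac{298349}{1350} \approx 221.0$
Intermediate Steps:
$Y = - \frac{32}{15}$ ($Y = 32 \left(- \frac{1}{15}\right) = - \frac{32}{15} \approx -2.1333$)
$V = -17$ ($V = -7 - 10 = -17$)
$M = \frac{223}{15}$ ($M = - \frac{32}{15} - -17 = - \frac{32}{15} + 17 = \frac{223}{15} \approx 14.867$)
$l = - \frac{1}{54}$ ($l = \frac{1}{-54} = - \frac{1}{54} \approx -0.018519$)
$M^{2} + l = \left(\frac{223}{15}\right)^{2} - \frac{1}{54} = \frac{49729}{225} - \frac{1}{54} = \frac{298349}{1350}$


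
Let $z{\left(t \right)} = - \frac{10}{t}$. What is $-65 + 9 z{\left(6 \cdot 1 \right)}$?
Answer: $-80$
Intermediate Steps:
$-65 + 9 z{\left(6 \cdot 1 \right)} = -65 + 9 \left(- \frac{10}{6 \cdot 1}\right) = -65 + 9 \left(- \frac{10}{6}\right) = -65 + 9 \left(\left(-10\right) \frac{1}{6}\right) = -65 + 9 \left(- \frac{5}{3}\right) = -65 - 15 = -80$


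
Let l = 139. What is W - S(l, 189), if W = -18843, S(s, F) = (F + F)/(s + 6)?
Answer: -2732613/145 ≈ -18846.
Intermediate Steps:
S(s, F) = 2*F/(6 + s) (S(s, F) = (2*F)/(6 + s) = 2*F/(6 + s))
W - S(l, 189) = -18843 - 2*189/(6 + 139) = -18843 - 2*189/145 = -18843 - 1*378/145 = -18843 - 378/145 = -2732613/145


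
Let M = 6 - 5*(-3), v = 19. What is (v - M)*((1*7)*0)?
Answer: 0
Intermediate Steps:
M = 21 (M = 6 + 15 = 21)
(v - M)*((1*7)*0) = (19 - 1*21)*((1*7)*0) = (19 - 21)*(7*0) = -2*0 = 0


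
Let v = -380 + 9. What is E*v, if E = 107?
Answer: -39697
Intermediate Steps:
v = -371
E*v = 107*(-371) = -39697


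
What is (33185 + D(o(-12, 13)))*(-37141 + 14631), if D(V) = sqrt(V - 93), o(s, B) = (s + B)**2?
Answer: -746994350 - 45020*I*sqrt(23) ≈ -7.4699e+8 - 2.1591e+5*I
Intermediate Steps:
o(s, B) = (B + s)**2
D(V) = sqrt(-93 + V)
(33185 + D(o(-12, 13)))*(-37141 + 14631) = (33185 + sqrt(-93 + (13 - 12)**2))*(-37141 + 14631) = (33185 + sqrt(-93 + 1**2))*(-22510) = (33185 + sqrt(-93 + 1))*(-22510) = (33185 + sqrt(-92))*(-22510) = (33185 + 2*I*sqrt(23))*(-22510) = -746994350 - 45020*I*sqrt(23)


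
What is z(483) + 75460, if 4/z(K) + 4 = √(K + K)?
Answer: 35843508/475 + 2*√966/475 ≈ 75460.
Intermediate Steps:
z(K) = 4/(-4 + √2*√K) (z(K) = 4/(-4 + √(K + K)) = 4/(-4 + √(2*K)) = 4/(-4 + √2*√K))
z(483) + 75460 = 4/(-4 + √2*√483) + 75460 = 4/(-4 + √966) + 75460 = 75460 + 4/(-4 + √966)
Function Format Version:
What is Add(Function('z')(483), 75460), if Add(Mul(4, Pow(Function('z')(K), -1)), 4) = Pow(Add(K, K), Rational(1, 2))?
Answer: Add(Rational(35843508, 475), Mul(Rational(2, 475), Pow(966, Rational(1, 2)))) ≈ 75460.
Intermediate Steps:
Function('z')(K) = Mul(4, Pow(Add(-4, Mul(Pow(2, Rational(1, 2)), Pow(K, Rational(1, 2)))), -1)) (Function('z')(K) = Mul(4, Pow(Add(-4, Pow(Add(K, K), Rational(1, 2))), -1)) = Mul(4, Pow(Add(-4, Pow(Mul(2, K), Rational(1, 2))), -1)) = Mul(4, Pow(Add(-4, Mul(Pow(2, Rational(1, 2)), Pow(K, Rational(1, 2)))), -1)))
Add(Function('z')(483), 75460) = Add(Mul(4, Pow(Add(-4, Mul(Pow(2, Rational(1, 2)), Pow(483, Rational(1, 2)))), -1)), 75460) = Add(Mul(4, Pow(Add(-4, Pow(966, Rational(1, 2))), -1)), 75460) = Add(75460, Mul(4, Pow(Add(-4, Pow(966, Rational(1, 2))), -1)))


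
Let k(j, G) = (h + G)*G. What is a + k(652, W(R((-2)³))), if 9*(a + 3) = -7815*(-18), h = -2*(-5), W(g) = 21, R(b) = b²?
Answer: 16278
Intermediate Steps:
h = 10
k(j, G) = G*(10 + G) (k(j, G) = (10 + G)*G = G*(10 + G))
a = 15627 (a = -3 + (-7815*(-18))/9 = -3 + (⅑)*140670 = -3 + 15630 = 15627)
a + k(652, W(R((-2)³))) = 15627 + 21*(10 + 21) = 15627 + 21*31 = 15627 + 651 = 16278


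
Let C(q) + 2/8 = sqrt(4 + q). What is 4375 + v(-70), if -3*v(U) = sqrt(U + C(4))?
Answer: 4375 - sqrt(-281 + 8*sqrt(2))/6 ≈ 4375.0 - 2.737*I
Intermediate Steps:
C(q) = -1/4 + sqrt(4 + q)
v(U) = -sqrt(-1/4 + U + 2*sqrt(2))/3 (v(U) = -sqrt(U + (-1/4 + sqrt(4 + 4)))/3 = -sqrt(U + (-1/4 + sqrt(8)))/3 = -sqrt(U + (-1/4 + 2*sqrt(2)))/3 = -sqrt(-1/4 + U + 2*sqrt(2))/3)
4375 + v(-70) = 4375 - sqrt(-1 + 4*(-70) + 8*sqrt(2))/6 = 4375 - sqrt(-1 - 280 + 8*sqrt(2))/6 = 4375 - sqrt(-281 + 8*sqrt(2))/6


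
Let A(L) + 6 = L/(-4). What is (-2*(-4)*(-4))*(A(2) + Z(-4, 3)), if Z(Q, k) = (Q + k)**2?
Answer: 176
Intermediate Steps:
A(L) = -6 - L/4 (A(L) = -6 + L/(-4) = -6 + L*(-1/4) = -6 - L/4)
(-2*(-4)*(-4))*(A(2) + Z(-4, 3)) = (-2*(-4)*(-4))*((-6 - 1/4*2) + (-4 + 3)**2) = (8*(-4))*((-6 - 1/2) + (-1)**2) = -32*(-13/2 + 1) = -32*(-11/2) = 176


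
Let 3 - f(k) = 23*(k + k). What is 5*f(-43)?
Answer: 9905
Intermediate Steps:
f(k) = 3 - 46*k (f(k) = 3 - 23*(k + k) = 3 - 23*2*k = 3 - 46*k)
5*f(-43) = 5*(3 - 46*(-43)) = 5*(3 + 1978) = 5*1981 = 9905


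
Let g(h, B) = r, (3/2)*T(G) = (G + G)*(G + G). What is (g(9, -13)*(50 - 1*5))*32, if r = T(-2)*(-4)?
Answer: -61440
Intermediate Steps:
T(G) = 8*G**2/3 (T(G) = 2*((G + G)*(G + G))/3 = 2*((2*G)*(2*G))/3 = 2*(4*G**2)/3 = 8*G**2/3)
r = -128/3 (r = ((8/3)*(-2)**2)*(-4) = ((8/3)*4)*(-4) = (32/3)*(-4) = -128/3 ≈ -42.667)
g(h, B) = -128/3
(g(9, -13)*(50 - 1*5))*32 = -128*(50 - 1*5)/3*32 = -128*(50 - 5)/3*32 = -128/3*45*32 = -1920*32 = -61440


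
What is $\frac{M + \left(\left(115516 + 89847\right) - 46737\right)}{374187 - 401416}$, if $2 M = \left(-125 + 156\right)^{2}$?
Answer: $- \frac{318213}{54458} \approx -5.8433$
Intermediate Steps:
$M = \frac{961}{2}$ ($M = \frac{\left(-125 + 156\right)^{2}}{2} = \frac{31^{2}}{2} = \frac{1}{2} \cdot 961 = \frac{961}{2} \approx 480.5$)
$\frac{M + \left(\left(115516 + 89847\right) - 46737\right)}{374187 - 401416} = \frac{\frac{961}{2} + \left(\left(115516 + 89847\right) - 46737\right)}{374187 - 401416} = \frac{\frac{961}{2} + \left(205363 - 46737\right)}{-27229} = \left(\frac{961}{2} + 158626\right) \left(- \frac{1}{27229}\right) = \frac{318213}{2} \left(- \frac{1}{27229}\right) = - \frac{318213}{54458}$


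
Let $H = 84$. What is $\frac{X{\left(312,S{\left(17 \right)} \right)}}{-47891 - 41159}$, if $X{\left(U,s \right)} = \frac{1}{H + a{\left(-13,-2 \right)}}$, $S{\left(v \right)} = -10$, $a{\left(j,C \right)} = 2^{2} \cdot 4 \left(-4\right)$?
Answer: $- \frac{1}{1781000} \approx -5.6148 \cdot 10^{-7}$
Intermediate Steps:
$a{\left(j,C \right)} = -64$ ($a{\left(j,C \right)} = 4 \cdot 4 \left(-4\right) = 16 \left(-4\right) = -64$)
$X{\left(U,s \right)} = \frac{1}{20}$ ($X{\left(U,s \right)} = \frac{1}{84 - 64} = \frac{1}{20}$)
$\frac{X{\left(312,S{\left(17 \right)} \right)}}{-47891 - 41159} = \frac{1}{20 \left(-47891 - 41159\right)} = \frac{1}{20 \left(-89050\right)} = \frac{1}{20} \left(- \frac{1}{89050}\right) = - \frac{1}{1781000}$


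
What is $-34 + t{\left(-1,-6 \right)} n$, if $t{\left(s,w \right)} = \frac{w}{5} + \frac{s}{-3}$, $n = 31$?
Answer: $- \frac{913}{15} \approx -60.867$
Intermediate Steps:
$t{\left(s,w \right)} = - \frac{s}{3} + \frac{w}{5}$ ($t{\left(s,w \right)} = w \frac{1}{5} + s \left(- \frac{1}{3}\right) = \frac{w}{5} - \frac{s}{3} = - \frac{s}{3} + \frac{w}{5}$)
$-34 + t{\left(-1,-6 \right)} n = -34 + \left(\left(- \frac{1}{3}\right) \left(-1\right) + \frac{1}{5} \left(-6\right)\right) 31 = -34 + \left(\frac{1}{3} - \frac{6}{5}\right) 31 = -34 - \frac{403}{15} = - \frac{913}{15}$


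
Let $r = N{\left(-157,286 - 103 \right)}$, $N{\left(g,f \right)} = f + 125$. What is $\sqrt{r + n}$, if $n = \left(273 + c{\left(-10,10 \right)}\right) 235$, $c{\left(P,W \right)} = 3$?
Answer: $4 \sqrt{4073} \approx 255.28$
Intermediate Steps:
$n = 64860$ ($n = \left(273 + 3\right) 235 = 276 \cdot 235 = 64860$)
$N{\left(g,f \right)} = 125 + f$
$r = 308$ ($r = 125 + \left(286 - 103\right) = 125 + 183 = 308$)
$\sqrt{r + n} = \sqrt{308 + 64860} = \sqrt{65168} = 4 \sqrt{4073}$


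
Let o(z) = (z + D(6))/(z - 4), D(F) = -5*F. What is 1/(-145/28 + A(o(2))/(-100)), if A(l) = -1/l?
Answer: -1400/7249 ≈ -0.19313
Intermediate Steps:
o(z) = (-30 + z)/(-4 + z) (o(z) = (z - 5*6)/(z - 4) = (z - 30)/(-4 + z) = (-30 + z)/(-4 + z))
1/(-145/28 + A(o(2))/(-100)) = 1/(-145/28 - 1/((-30 + 2)/(-4 + 2))/(-100)) = 1/(-145*1/28 - 1/(-28/(-2))*(-1/100)) = 1/(-145/28 - 1/((-½*(-28)))*(-1/100)) = 1/(-145/28 - 1/14*(-1/100)) = 1/(-145/28 + 1/1400) = 1/(-7249/1400) = -1400/7249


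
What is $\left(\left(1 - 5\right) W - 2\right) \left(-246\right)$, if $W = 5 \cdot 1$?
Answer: $5412$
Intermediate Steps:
$W = 5$
$\left(\left(1 - 5\right) W - 2\right) \left(-246\right) = \left(\left(1 - 5\right) 5 - 2\right) \left(-246\right) = \left(\left(-4\right) 5 - 2\right) \left(-246\right) = \left(-20 - 2\right) \left(-246\right) = \left(-22\right) \left(-246\right) = 5412$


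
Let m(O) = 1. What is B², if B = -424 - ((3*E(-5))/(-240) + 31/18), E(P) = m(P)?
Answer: 93948993121/518400 ≈ 1.8123e+5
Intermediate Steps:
E(P) = 1
B = -306511/720 (B = -424 - ((3*1)/(-240) + 31/18) = -424 - (3*(-1/240) + 31*(1/18)) = -424 - (-1/80 + 31/18) = -424 - 1*1231/720 = -424 - 1231/720 = -306511/720 ≈ -425.71)
B² = (-306511/720)² = 93948993121/518400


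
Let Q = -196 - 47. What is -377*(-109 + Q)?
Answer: 132704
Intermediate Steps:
Q = -243
-377*(-109 + Q) = -377*(-109 - 243) = -377*(-352) = 132704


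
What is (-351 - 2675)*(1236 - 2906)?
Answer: 5053420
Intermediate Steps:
(-351 - 2675)*(1236 - 2906) = -3026*(-1670) = 5053420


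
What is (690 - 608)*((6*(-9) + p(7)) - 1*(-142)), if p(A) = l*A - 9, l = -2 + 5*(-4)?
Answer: -6150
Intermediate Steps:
l = -22 (l = -2 - 20 = -22)
p(A) = -9 - 22*A (p(A) = -22*A - 9 = -9 - 22*A)
(690 - 608)*((6*(-9) + p(7)) - 1*(-142)) = (690 - 608)*((6*(-9) + (-9 - 22*7)) - 1*(-142)) = 82*((-54 + (-9 - 154)) + 142) = 82*((-54 - 163) + 142) = 82*(-217 + 142) = 82*(-75) = -6150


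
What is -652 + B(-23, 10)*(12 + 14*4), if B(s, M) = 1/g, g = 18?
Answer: -5834/9 ≈ -648.22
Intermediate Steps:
B(s, M) = 1/18
-652 + B(-23, 10)*(12 + 14*4) = -652 + (12 + 14*4)/18 = -652 + (12 + 56)/18 = -652 + (1/18)*68 = -652 + 34/9 = -5834/9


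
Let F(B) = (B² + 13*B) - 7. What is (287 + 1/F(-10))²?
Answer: 112741924/1369 ≈ 82354.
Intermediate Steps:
F(B) = -7 + B² + 13*B
(287 + 1/F(-10))² = (287 + 1/(-7 + (-10)² + 13*(-10)))² = (287 + 1/(-7 + 100 - 130))² = (287 + 1/(-37))² = (287 - 1/37)² = (10618/37)² = 112741924/1369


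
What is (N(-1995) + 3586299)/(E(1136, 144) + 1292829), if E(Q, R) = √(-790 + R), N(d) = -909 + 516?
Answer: 4635963268074/1671406823887 - 3585906*I*√646/1671406823887 ≈ 2.7737 - 5.453e-5*I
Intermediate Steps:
N(d) = -393
(N(-1995) + 3586299)/(E(1136, 144) + 1292829) = (-393 + 3586299)/(√(-790 + 144) + 1292829) = 3585906/(√(-646) + 1292829) = 3585906/(I*√646 + 1292829) = 3585906/(1292829 + I*√646)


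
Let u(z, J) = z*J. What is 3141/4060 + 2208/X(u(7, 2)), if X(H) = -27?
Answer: -2959891/36540 ≈ -81.004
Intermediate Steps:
u(z, J) = J*z
3141/4060 + 2208/X(u(7, 2)) = 3141/4060 + 2208/(-27) = 3141*(1/4060) + 2208*(-1/27) = 3141/4060 - 736/9 = -2959891/36540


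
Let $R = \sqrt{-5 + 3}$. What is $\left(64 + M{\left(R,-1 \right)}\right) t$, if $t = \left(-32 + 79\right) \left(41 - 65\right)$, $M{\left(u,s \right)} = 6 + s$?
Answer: $-77832$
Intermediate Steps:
$R = i \sqrt{2}$ ($R = \sqrt{-2} = i \sqrt{2} \approx 1.4142 i$)
$t = -1128$ ($t = 47 \left(-24\right) = -1128$)
$\left(64 + M{\left(R,-1 \right)}\right) t = \left(64 + \left(6 - 1\right)\right) \left(-1128\right) = \left(64 + 5\right) \left(-1128\right) = 69 \left(-1128\right) = -77832$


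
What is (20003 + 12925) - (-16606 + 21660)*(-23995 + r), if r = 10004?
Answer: 70743442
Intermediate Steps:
(20003 + 12925) - (-16606 + 21660)*(-23995 + r) = (20003 + 12925) - (-16606 + 21660)*(-23995 + 10004) = 32928 - 5054*(-13991) = 32928 - 1*(-70710514) = 32928 + 70710514 = 70743442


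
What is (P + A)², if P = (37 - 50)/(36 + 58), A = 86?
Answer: 65141041/8836 ≈ 7372.2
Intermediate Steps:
P = -13/94 ≈ -0.13830
(P + A)² = (-13/94 + 86)² = (8071/94)² = 65141041/8836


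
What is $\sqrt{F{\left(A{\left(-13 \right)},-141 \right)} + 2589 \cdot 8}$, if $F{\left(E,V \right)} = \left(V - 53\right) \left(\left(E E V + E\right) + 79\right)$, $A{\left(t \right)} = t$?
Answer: $3 \sqrt{514526} \approx 2151.9$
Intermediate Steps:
$F{\left(E,V \right)} = \left(-53 + V\right) \left(79 + E + V E^{2}\right)$ ($F{\left(E,V \right)} = \left(-53 + V\right) \left(\left(E^{2} V + E\right) + 79\right) = \left(-53 + V\right) \left(\left(V E^{2} + E\right) + 79\right) = \left(-53 + V\right) \left(\left(E + V E^{2}\right) + 79\right) = \left(-53 + V\right) \left(79 + E + V E^{2}\right)$)
$\sqrt{F{\left(A{\left(-13 \right)},-141 \right)} + 2589 \cdot 8} = \sqrt{\left(-4187 - -689 + 79 \left(-141\right) - -1833 + \left(-13\right)^{2} \left(-141\right)^{2} - - 7473 \left(-13\right)^{2}\right) + 2589 \cdot 8} = \sqrt{\left(-4187 + 689 - 11139 + 1833 + 169 \cdot 19881 - \left(-7473\right) 169\right) + 20712} = \sqrt{\left(-4187 + 689 - 11139 + 1833 + 3359889 + 1262937\right) + 20712} = \sqrt{4610022 + 20712} = \sqrt{4630734} = 3 \sqrt{514526}$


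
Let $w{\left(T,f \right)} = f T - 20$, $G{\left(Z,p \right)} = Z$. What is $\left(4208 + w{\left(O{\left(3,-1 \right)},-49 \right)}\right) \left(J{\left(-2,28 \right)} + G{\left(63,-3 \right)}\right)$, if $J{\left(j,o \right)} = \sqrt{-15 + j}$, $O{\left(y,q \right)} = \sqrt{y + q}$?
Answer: $\left(63 + i \sqrt{17}\right) \left(4188 - 49 \sqrt{2}\right) \approx 2.5948 \cdot 10^{5} + 16982.0 i$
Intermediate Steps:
$O{\left(y,q \right)} = \sqrt{q + y}$
$w{\left(T,f \right)} = -20 + T f$ ($w{\left(T,f \right)} = T f - 20 = -20 + T f$)
$\left(4208 + w{\left(O{\left(3,-1 \right)},-49 \right)}\right) \left(J{\left(-2,28 \right)} + G{\left(63,-3 \right)}\right) = \left(4208 + \left(-20 + \sqrt{-1 + 3} \left(-49\right)\right)\right) \left(\sqrt{-15 - 2} + 63\right) = \left(4208 + \left(-20 + \sqrt{2} \left(-49\right)\right)\right) \left(\sqrt{-17} + 63\right) = \left(4208 - \left(20 + 49 \sqrt{2}\right)\right) \left(i \sqrt{17} + 63\right) = \left(4188 - 49 \sqrt{2}\right) \left(63 + i \sqrt{17}\right) = \left(63 + i \sqrt{17}\right) \left(4188 - 49 \sqrt{2}\right)$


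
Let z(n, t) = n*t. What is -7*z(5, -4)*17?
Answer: 2380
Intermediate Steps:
-7*z(5, -4)*17 = -35*(-4)*17 = -7*(-20)*17 = 140*17 = 2380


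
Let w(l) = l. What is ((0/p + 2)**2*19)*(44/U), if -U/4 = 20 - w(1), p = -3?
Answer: -44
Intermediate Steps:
U = -76 (U = -4*(20 - 1*1) = -4*(20 - 1) = -4*19 = -76)
((0/p + 2)**2*19)*(44/U) = ((0/(-3) + 2)**2*19)*(44/(-76)) = ((0*(-1/3) + 2)**2*19)*(44*(-1/76)) = ((0 + 2)**2*19)*(-11/19) = (2**2*19)*(-11/19) = (4*19)*(-11/19) = 76*(-11/19) = -44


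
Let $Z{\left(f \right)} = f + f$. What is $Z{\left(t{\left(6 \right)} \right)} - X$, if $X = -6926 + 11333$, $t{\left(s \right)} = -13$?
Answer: $-4433$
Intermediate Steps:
$Z{\left(f \right)} = 2 f$
$X = 4407$
$Z{\left(t{\left(6 \right)} \right)} - X = 2 \left(-13\right) - 4407 = -26 - 4407 = -4433$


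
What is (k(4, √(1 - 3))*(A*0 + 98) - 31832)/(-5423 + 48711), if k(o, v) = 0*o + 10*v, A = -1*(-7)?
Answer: -3979/5411 + 35*I*√2/1546 ≈ -0.73535 + 0.032016*I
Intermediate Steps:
A = 7
k(o, v) = 10*v (k(o, v) = 0 + 10*v = 10*v)
(k(4, √(1 - 3))*(A*0 + 98) - 31832)/(-5423 + 48711) = ((10*√(1 - 3))*(7*0 + 98) - 31832)/(-5423 + 48711) = ((10*√(-2))*(0 + 98) - 31832)/43288 = ((10*(I*√2))*98 - 31832)*(1/43288) = ((10*I*√2)*98 - 31832)*(1/43288) = (980*I*√2 - 31832)*(1/43288) = (-31832 + 980*I*√2)*(1/43288) = -3979/5411 + 35*I*√2/1546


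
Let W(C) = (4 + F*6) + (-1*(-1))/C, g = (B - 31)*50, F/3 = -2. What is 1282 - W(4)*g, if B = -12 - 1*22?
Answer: -203811/2 ≈ -1.0191e+5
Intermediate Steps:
F = -6 (F = 3*(-2) = -6)
B = -34 (B = -12 - 22 = -34)
g = -3250 (g = (-34 - 31)*50 = -65*50 = -3250)
W(C) = -32 + 1/C (W(C) = (4 - 6*6) + (-1*(-1))/C = (4 - 36) + 1/C = -32 + 1/C)
1282 - W(4)*g = 1282 - (-32 + 1/4)*(-3250) = 1282 - (-32 + ¼)*(-3250) = 1282 - (-127)*(-3250)/4 = 1282 - 1*206375/2 = 1282 - 206375/2 = -203811/2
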